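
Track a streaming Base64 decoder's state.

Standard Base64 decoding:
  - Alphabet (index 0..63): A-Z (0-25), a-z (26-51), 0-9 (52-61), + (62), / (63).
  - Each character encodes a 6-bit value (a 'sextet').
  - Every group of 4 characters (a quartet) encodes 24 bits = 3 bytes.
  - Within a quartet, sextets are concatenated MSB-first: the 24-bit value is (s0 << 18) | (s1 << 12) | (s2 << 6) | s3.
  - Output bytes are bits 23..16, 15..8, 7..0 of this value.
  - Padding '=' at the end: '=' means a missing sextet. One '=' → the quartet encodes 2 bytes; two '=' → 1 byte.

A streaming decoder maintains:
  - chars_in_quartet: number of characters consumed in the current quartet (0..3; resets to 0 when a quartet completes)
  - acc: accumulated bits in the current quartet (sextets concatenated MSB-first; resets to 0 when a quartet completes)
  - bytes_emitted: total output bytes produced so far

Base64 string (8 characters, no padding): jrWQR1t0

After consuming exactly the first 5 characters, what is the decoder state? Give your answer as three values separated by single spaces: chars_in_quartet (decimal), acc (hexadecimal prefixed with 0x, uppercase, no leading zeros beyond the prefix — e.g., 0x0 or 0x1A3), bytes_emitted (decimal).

Answer: 1 0x11 3

Derivation:
After char 0 ('j'=35): chars_in_quartet=1 acc=0x23 bytes_emitted=0
After char 1 ('r'=43): chars_in_quartet=2 acc=0x8EB bytes_emitted=0
After char 2 ('W'=22): chars_in_quartet=3 acc=0x23AD6 bytes_emitted=0
After char 3 ('Q'=16): chars_in_quartet=4 acc=0x8EB590 -> emit 8E B5 90, reset; bytes_emitted=3
After char 4 ('R'=17): chars_in_quartet=1 acc=0x11 bytes_emitted=3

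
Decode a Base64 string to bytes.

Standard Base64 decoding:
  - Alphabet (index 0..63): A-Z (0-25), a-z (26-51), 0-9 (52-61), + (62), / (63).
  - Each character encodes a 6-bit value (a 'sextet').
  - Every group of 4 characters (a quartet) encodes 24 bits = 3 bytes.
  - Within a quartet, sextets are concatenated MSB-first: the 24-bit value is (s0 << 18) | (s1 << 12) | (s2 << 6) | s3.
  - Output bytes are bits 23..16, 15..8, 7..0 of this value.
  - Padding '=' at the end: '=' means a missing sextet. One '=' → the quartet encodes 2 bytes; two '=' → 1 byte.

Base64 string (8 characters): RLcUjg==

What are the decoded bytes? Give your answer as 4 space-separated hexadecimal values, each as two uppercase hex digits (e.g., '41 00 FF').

Answer: 44 B7 14 8E

Derivation:
After char 0 ('R'=17): chars_in_quartet=1 acc=0x11 bytes_emitted=0
After char 1 ('L'=11): chars_in_quartet=2 acc=0x44B bytes_emitted=0
After char 2 ('c'=28): chars_in_quartet=3 acc=0x112DC bytes_emitted=0
After char 3 ('U'=20): chars_in_quartet=4 acc=0x44B714 -> emit 44 B7 14, reset; bytes_emitted=3
After char 4 ('j'=35): chars_in_quartet=1 acc=0x23 bytes_emitted=3
After char 5 ('g'=32): chars_in_quartet=2 acc=0x8E0 bytes_emitted=3
Padding '==': partial quartet acc=0x8E0 -> emit 8E; bytes_emitted=4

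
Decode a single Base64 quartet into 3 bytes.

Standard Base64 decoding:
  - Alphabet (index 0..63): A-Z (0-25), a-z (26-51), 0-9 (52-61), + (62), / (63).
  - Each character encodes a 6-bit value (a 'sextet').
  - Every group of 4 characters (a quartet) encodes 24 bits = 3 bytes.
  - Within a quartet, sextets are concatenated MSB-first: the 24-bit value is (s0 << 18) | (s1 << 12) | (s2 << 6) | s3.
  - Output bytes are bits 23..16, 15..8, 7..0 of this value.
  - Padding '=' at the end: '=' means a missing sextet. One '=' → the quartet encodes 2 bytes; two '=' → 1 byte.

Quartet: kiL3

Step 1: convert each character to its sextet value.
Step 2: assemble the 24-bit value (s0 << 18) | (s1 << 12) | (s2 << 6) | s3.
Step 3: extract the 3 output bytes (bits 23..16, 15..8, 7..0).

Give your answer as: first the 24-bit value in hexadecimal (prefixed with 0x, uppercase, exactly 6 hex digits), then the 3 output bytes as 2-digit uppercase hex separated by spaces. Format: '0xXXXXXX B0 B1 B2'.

Sextets: k=36, i=34, L=11, 3=55
24-bit: (36<<18) | (34<<12) | (11<<6) | 55
      = 0x900000 | 0x022000 | 0x0002C0 | 0x000037
      = 0x9222F7
Bytes: (v>>16)&0xFF=92, (v>>8)&0xFF=22, v&0xFF=F7

Answer: 0x9222F7 92 22 F7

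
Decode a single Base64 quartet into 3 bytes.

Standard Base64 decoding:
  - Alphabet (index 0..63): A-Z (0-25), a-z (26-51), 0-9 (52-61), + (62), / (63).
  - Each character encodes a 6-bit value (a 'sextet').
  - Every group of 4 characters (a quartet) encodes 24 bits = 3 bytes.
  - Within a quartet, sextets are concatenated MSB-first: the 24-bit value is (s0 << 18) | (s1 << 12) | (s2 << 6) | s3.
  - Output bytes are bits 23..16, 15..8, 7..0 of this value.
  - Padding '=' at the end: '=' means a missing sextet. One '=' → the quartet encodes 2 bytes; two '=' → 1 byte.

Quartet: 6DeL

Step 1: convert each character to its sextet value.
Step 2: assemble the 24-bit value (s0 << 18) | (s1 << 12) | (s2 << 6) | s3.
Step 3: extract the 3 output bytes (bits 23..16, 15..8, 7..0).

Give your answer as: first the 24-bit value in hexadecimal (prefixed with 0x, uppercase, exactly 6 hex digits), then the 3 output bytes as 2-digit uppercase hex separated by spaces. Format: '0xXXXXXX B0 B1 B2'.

Sextets: 6=58, D=3, e=30, L=11
24-bit: (58<<18) | (3<<12) | (30<<6) | 11
      = 0xE80000 | 0x003000 | 0x000780 | 0x00000B
      = 0xE8378B
Bytes: (v>>16)&0xFF=E8, (v>>8)&0xFF=37, v&0xFF=8B

Answer: 0xE8378B E8 37 8B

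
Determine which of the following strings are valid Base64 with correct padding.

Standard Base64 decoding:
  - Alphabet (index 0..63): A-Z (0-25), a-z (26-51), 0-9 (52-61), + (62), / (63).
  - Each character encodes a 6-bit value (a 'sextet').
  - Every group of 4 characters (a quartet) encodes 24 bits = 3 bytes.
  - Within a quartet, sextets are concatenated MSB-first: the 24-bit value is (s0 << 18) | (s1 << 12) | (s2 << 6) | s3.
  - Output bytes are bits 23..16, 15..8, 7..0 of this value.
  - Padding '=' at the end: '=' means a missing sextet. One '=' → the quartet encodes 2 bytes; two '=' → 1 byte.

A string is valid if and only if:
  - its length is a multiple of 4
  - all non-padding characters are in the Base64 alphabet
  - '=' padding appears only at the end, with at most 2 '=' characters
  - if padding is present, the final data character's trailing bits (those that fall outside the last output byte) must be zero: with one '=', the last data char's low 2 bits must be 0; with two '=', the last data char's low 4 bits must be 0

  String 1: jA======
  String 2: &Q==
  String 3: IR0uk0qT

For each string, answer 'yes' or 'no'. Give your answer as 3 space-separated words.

String 1: 'jA======' → invalid (6 pad chars (max 2))
String 2: '&Q==' → invalid (bad char(s): ['&'])
String 3: 'IR0uk0qT' → valid

Answer: no no yes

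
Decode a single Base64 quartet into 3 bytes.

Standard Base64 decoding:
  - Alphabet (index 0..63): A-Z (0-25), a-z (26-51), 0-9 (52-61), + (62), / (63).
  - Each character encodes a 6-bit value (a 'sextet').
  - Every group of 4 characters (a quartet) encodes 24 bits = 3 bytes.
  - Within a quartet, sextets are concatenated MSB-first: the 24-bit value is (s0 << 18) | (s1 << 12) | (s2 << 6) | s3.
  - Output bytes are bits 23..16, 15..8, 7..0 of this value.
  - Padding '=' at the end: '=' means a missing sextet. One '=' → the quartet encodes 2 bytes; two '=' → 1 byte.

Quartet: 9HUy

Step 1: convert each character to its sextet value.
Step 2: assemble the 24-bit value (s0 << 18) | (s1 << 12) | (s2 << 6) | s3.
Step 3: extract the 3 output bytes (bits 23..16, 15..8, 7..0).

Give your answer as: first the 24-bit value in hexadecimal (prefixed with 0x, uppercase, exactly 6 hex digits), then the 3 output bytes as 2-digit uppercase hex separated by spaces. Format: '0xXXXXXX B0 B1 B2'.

Sextets: 9=61, H=7, U=20, y=50
24-bit: (61<<18) | (7<<12) | (20<<6) | 50
      = 0xF40000 | 0x007000 | 0x000500 | 0x000032
      = 0xF47532
Bytes: (v>>16)&0xFF=F4, (v>>8)&0xFF=75, v&0xFF=32

Answer: 0xF47532 F4 75 32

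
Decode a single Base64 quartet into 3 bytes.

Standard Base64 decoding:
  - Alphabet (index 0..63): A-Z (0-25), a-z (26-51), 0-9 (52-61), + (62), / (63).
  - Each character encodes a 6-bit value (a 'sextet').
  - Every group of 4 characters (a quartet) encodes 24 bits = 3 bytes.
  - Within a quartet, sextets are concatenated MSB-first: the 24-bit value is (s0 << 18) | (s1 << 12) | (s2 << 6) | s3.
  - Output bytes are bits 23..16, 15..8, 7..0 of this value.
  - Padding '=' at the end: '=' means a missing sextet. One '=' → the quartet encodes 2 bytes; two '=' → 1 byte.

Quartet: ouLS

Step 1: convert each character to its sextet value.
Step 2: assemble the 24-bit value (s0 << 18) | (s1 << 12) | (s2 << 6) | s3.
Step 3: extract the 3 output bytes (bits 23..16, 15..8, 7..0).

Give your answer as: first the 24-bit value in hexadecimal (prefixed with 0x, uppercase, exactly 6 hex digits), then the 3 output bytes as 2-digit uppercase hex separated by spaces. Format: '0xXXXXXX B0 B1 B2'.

Answer: 0xA2E2D2 A2 E2 D2

Derivation:
Sextets: o=40, u=46, L=11, S=18
24-bit: (40<<18) | (46<<12) | (11<<6) | 18
      = 0xA00000 | 0x02E000 | 0x0002C0 | 0x000012
      = 0xA2E2D2
Bytes: (v>>16)&0xFF=A2, (v>>8)&0xFF=E2, v&0xFF=D2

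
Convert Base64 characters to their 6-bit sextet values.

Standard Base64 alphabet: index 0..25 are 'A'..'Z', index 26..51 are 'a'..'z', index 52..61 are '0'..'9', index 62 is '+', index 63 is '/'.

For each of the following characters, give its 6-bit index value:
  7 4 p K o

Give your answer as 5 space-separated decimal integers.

'7': 0..9 range, 52 + ord('7') − ord('0') = 59
'4': 0..9 range, 52 + ord('4') − ord('0') = 56
'p': a..z range, 26 + ord('p') − ord('a') = 41
'K': A..Z range, ord('K') − ord('A') = 10
'o': a..z range, 26 + ord('o') − ord('a') = 40

Answer: 59 56 41 10 40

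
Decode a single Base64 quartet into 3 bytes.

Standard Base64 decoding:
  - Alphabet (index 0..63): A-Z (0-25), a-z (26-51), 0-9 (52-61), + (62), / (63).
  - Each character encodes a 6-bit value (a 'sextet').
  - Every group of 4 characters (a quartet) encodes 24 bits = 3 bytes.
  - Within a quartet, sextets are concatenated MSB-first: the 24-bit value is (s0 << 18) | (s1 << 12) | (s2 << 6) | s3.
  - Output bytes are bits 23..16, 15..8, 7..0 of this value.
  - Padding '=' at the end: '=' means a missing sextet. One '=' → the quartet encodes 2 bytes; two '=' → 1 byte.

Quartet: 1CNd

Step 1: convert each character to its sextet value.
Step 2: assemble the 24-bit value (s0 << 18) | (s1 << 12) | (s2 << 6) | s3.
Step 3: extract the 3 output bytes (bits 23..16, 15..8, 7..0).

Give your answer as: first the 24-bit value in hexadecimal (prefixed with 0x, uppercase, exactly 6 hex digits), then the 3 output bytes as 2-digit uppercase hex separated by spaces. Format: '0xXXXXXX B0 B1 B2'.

Answer: 0xD4235D D4 23 5D

Derivation:
Sextets: 1=53, C=2, N=13, d=29
24-bit: (53<<18) | (2<<12) | (13<<6) | 29
      = 0xD40000 | 0x002000 | 0x000340 | 0x00001D
      = 0xD4235D
Bytes: (v>>16)&0xFF=D4, (v>>8)&0xFF=23, v&0xFF=5D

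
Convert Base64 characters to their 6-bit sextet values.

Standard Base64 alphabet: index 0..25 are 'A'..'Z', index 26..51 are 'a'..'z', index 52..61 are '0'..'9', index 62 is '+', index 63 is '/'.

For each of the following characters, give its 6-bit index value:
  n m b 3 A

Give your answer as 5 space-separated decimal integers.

Answer: 39 38 27 55 0

Derivation:
'n': a..z range, 26 + ord('n') − ord('a') = 39
'm': a..z range, 26 + ord('m') − ord('a') = 38
'b': a..z range, 26 + ord('b') − ord('a') = 27
'3': 0..9 range, 52 + ord('3') − ord('0') = 55
'A': A..Z range, ord('A') − ord('A') = 0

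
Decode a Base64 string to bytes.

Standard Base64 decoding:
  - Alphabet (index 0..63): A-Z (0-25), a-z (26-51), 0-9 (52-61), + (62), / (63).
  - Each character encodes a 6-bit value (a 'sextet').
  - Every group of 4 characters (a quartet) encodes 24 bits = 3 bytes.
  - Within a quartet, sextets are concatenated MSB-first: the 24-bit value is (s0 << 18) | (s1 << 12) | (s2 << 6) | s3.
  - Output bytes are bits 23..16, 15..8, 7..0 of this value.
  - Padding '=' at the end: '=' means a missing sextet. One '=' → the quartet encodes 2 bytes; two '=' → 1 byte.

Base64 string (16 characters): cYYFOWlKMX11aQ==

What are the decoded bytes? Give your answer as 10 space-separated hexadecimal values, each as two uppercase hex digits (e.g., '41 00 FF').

Answer: 71 86 05 39 69 4A 31 7D 75 69

Derivation:
After char 0 ('c'=28): chars_in_quartet=1 acc=0x1C bytes_emitted=0
After char 1 ('Y'=24): chars_in_quartet=2 acc=0x718 bytes_emitted=0
After char 2 ('Y'=24): chars_in_quartet=3 acc=0x1C618 bytes_emitted=0
After char 3 ('F'=5): chars_in_quartet=4 acc=0x718605 -> emit 71 86 05, reset; bytes_emitted=3
After char 4 ('O'=14): chars_in_quartet=1 acc=0xE bytes_emitted=3
After char 5 ('W'=22): chars_in_quartet=2 acc=0x396 bytes_emitted=3
After char 6 ('l'=37): chars_in_quartet=3 acc=0xE5A5 bytes_emitted=3
After char 7 ('K'=10): chars_in_quartet=4 acc=0x39694A -> emit 39 69 4A, reset; bytes_emitted=6
After char 8 ('M'=12): chars_in_quartet=1 acc=0xC bytes_emitted=6
After char 9 ('X'=23): chars_in_quartet=2 acc=0x317 bytes_emitted=6
After char 10 ('1'=53): chars_in_quartet=3 acc=0xC5F5 bytes_emitted=6
After char 11 ('1'=53): chars_in_quartet=4 acc=0x317D75 -> emit 31 7D 75, reset; bytes_emitted=9
After char 12 ('a'=26): chars_in_quartet=1 acc=0x1A bytes_emitted=9
After char 13 ('Q'=16): chars_in_quartet=2 acc=0x690 bytes_emitted=9
Padding '==': partial quartet acc=0x690 -> emit 69; bytes_emitted=10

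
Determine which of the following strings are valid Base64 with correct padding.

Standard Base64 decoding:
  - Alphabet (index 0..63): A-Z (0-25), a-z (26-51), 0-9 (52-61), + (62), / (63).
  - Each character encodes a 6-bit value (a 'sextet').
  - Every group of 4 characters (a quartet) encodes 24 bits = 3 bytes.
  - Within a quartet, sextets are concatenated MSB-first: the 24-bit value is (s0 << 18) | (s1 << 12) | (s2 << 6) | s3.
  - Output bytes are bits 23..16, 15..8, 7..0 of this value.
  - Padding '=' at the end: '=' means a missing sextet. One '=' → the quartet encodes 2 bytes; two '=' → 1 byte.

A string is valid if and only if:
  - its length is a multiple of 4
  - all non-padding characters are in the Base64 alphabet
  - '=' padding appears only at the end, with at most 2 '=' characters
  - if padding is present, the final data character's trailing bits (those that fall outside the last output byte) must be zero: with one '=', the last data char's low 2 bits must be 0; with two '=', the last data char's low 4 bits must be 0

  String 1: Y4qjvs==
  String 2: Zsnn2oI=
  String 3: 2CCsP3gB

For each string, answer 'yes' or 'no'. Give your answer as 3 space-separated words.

Answer: no yes yes

Derivation:
String 1: 'Y4qjvs==' → invalid (bad trailing bits)
String 2: 'Zsnn2oI=' → valid
String 3: '2CCsP3gB' → valid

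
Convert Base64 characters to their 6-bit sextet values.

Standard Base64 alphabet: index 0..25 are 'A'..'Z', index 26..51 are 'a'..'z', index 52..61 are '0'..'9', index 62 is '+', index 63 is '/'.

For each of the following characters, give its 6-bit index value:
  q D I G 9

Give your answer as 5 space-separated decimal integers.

Answer: 42 3 8 6 61

Derivation:
'q': a..z range, 26 + ord('q') − ord('a') = 42
'D': A..Z range, ord('D') − ord('A') = 3
'I': A..Z range, ord('I') − ord('A') = 8
'G': A..Z range, ord('G') − ord('A') = 6
'9': 0..9 range, 52 + ord('9') − ord('0') = 61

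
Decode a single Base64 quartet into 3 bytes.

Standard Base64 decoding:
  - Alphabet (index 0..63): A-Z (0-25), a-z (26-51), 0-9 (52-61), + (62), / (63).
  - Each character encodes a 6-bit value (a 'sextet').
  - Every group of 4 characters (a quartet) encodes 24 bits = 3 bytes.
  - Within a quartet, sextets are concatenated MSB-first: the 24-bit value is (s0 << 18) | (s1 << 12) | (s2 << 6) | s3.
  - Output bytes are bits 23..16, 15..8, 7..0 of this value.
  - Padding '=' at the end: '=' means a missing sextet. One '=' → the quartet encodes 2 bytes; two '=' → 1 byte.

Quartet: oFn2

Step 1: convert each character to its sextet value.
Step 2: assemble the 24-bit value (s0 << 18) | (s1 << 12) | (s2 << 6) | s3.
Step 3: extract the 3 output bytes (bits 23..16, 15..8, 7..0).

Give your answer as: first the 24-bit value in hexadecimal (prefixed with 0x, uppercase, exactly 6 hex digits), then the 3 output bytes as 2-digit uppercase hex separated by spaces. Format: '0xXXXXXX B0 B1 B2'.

Answer: 0xA059F6 A0 59 F6

Derivation:
Sextets: o=40, F=5, n=39, 2=54
24-bit: (40<<18) | (5<<12) | (39<<6) | 54
      = 0xA00000 | 0x005000 | 0x0009C0 | 0x000036
      = 0xA059F6
Bytes: (v>>16)&0xFF=A0, (v>>8)&0xFF=59, v&0xFF=F6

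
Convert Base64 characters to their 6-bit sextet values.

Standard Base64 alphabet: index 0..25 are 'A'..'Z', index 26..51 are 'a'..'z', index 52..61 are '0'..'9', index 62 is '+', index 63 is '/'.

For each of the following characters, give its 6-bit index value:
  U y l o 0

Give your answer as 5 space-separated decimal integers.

Answer: 20 50 37 40 52

Derivation:
'U': A..Z range, ord('U') − ord('A') = 20
'y': a..z range, 26 + ord('y') − ord('a') = 50
'l': a..z range, 26 + ord('l') − ord('a') = 37
'o': a..z range, 26 + ord('o') − ord('a') = 40
'0': 0..9 range, 52 + ord('0') − ord('0') = 52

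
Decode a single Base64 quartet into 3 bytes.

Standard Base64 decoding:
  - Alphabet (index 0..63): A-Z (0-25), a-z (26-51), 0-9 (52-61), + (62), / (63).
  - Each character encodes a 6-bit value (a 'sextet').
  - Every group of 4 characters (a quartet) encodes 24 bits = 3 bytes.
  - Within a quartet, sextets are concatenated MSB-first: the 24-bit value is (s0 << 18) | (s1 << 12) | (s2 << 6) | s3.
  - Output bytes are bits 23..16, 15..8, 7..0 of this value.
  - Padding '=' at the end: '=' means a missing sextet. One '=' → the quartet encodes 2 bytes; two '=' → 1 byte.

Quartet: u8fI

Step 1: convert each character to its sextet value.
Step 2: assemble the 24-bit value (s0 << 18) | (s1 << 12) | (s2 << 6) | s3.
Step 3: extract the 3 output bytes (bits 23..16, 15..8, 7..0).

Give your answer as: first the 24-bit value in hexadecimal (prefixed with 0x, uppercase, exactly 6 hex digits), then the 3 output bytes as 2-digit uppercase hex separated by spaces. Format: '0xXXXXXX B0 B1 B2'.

Answer: 0xBBC7C8 BB C7 C8

Derivation:
Sextets: u=46, 8=60, f=31, I=8
24-bit: (46<<18) | (60<<12) | (31<<6) | 8
      = 0xB80000 | 0x03C000 | 0x0007C0 | 0x000008
      = 0xBBC7C8
Bytes: (v>>16)&0xFF=BB, (v>>8)&0xFF=C7, v&0xFF=C8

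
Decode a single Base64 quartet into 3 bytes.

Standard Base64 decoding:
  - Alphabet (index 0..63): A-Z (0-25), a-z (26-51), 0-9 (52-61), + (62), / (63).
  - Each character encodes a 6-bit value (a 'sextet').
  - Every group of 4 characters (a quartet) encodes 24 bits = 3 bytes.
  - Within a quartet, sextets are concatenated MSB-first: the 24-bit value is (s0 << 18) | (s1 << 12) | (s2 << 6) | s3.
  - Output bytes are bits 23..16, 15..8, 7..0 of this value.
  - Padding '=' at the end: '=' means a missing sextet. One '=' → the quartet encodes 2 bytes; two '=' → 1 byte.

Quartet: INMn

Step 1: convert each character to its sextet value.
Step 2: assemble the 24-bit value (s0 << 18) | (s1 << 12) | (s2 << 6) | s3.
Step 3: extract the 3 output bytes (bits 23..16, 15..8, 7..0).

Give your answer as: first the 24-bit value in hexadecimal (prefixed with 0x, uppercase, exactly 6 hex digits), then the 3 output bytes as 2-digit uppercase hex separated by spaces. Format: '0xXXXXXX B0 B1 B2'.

Sextets: I=8, N=13, M=12, n=39
24-bit: (8<<18) | (13<<12) | (12<<6) | 39
      = 0x200000 | 0x00D000 | 0x000300 | 0x000027
      = 0x20D327
Bytes: (v>>16)&0xFF=20, (v>>8)&0xFF=D3, v&0xFF=27

Answer: 0x20D327 20 D3 27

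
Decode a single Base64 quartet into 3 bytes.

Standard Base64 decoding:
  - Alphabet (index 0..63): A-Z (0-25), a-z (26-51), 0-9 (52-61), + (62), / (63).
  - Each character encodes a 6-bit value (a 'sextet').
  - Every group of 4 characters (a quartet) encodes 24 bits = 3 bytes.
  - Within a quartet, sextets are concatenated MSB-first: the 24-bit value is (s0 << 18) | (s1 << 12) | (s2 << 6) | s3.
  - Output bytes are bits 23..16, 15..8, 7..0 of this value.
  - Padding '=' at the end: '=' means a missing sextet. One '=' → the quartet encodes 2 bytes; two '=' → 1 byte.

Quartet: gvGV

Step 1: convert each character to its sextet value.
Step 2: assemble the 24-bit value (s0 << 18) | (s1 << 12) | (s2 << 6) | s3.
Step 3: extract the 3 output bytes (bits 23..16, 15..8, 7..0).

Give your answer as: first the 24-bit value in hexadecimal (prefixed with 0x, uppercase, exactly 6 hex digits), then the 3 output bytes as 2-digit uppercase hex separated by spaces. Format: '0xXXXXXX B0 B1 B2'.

Sextets: g=32, v=47, G=6, V=21
24-bit: (32<<18) | (47<<12) | (6<<6) | 21
      = 0x800000 | 0x02F000 | 0x000180 | 0x000015
      = 0x82F195
Bytes: (v>>16)&0xFF=82, (v>>8)&0xFF=F1, v&0xFF=95

Answer: 0x82F195 82 F1 95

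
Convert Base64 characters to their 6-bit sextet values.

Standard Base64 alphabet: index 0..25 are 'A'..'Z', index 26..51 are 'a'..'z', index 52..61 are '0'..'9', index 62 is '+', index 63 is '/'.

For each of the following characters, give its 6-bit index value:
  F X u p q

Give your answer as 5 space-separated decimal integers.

Answer: 5 23 46 41 42

Derivation:
'F': A..Z range, ord('F') − ord('A') = 5
'X': A..Z range, ord('X') − ord('A') = 23
'u': a..z range, 26 + ord('u') − ord('a') = 46
'p': a..z range, 26 + ord('p') − ord('a') = 41
'q': a..z range, 26 + ord('q') − ord('a') = 42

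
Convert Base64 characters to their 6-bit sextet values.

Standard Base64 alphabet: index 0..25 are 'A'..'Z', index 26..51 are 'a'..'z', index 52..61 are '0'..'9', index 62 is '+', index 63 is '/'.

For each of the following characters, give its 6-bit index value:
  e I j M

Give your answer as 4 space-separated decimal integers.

'e': a..z range, 26 + ord('e') − ord('a') = 30
'I': A..Z range, ord('I') − ord('A') = 8
'j': a..z range, 26 + ord('j') − ord('a') = 35
'M': A..Z range, ord('M') − ord('A') = 12

Answer: 30 8 35 12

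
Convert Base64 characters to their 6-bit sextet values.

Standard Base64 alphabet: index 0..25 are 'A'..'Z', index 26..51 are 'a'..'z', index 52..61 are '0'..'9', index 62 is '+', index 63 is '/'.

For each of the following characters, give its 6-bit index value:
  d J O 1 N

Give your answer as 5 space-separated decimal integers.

Answer: 29 9 14 53 13

Derivation:
'd': a..z range, 26 + ord('d') − ord('a') = 29
'J': A..Z range, ord('J') − ord('A') = 9
'O': A..Z range, ord('O') − ord('A') = 14
'1': 0..9 range, 52 + ord('1') − ord('0') = 53
'N': A..Z range, ord('N') − ord('A') = 13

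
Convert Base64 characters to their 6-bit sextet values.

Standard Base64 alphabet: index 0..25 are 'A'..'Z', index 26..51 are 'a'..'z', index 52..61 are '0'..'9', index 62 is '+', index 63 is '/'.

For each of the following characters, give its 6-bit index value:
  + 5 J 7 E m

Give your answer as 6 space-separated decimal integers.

'+': index 62
'5': 0..9 range, 52 + ord('5') − ord('0') = 57
'J': A..Z range, ord('J') − ord('A') = 9
'7': 0..9 range, 52 + ord('7') − ord('0') = 59
'E': A..Z range, ord('E') − ord('A') = 4
'm': a..z range, 26 + ord('m') − ord('a') = 38

Answer: 62 57 9 59 4 38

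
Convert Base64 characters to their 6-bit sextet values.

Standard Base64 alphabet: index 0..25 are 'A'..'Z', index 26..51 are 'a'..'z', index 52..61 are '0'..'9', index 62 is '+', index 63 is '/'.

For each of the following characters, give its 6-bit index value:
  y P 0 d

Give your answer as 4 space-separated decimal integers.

Answer: 50 15 52 29

Derivation:
'y': a..z range, 26 + ord('y') − ord('a') = 50
'P': A..Z range, ord('P') − ord('A') = 15
'0': 0..9 range, 52 + ord('0') − ord('0') = 52
'd': a..z range, 26 + ord('d') − ord('a') = 29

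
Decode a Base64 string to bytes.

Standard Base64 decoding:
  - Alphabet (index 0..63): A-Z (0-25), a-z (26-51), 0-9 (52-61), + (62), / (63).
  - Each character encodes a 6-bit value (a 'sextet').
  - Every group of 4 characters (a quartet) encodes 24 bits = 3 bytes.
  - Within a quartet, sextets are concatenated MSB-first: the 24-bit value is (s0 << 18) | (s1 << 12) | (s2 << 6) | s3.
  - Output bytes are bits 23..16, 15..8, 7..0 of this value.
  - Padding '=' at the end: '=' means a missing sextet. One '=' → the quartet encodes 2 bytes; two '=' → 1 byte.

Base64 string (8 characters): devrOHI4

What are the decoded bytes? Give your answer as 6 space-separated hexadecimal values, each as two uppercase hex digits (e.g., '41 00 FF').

Answer: 75 EB EB 38 72 38

Derivation:
After char 0 ('d'=29): chars_in_quartet=1 acc=0x1D bytes_emitted=0
After char 1 ('e'=30): chars_in_quartet=2 acc=0x75E bytes_emitted=0
After char 2 ('v'=47): chars_in_quartet=3 acc=0x1D7AF bytes_emitted=0
After char 3 ('r'=43): chars_in_quartet=4 acc=0x75EBEB -> emit 75 EB EB, reset; bytes_emitted=3
After char 4 ('O'=14): chars_in_quartet=1 acc=0xE bytes_emitted=3
After char 5 ('H'=7): chars_in_quartet=2 acc=0x387 bytes_emitted=3
After char 6 ('I'=8): chars_in_quartet=3 acc=0xE1C8 bytes_emitted=3
After char 7 ('4'=56): chars_in_quartet=4 acc=0x387238 -> emit 38 72 38, reset; bytes_emitted=6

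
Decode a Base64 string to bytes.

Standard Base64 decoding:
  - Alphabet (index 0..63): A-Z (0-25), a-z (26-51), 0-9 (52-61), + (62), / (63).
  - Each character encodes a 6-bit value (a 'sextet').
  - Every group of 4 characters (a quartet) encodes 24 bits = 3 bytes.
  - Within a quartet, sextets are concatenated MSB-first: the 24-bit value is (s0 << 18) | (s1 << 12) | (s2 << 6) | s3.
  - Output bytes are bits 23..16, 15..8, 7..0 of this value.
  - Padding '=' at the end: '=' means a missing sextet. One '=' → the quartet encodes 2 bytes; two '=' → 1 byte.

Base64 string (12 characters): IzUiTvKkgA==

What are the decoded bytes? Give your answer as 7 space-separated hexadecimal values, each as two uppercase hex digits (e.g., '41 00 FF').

Answer: 23 35 22 4E F2 A4 80

Derivation:
After char 0 ('I'=8): chars_in_quartet=1 acc=0x8 bytes_emitted=0
After char 1 ('z'=51): chars_in_quartet=2 acc=0x233 bytes_emitted=0
After char 2 ('U'=20): chars_in_quartet=3 acc=0x8CD4 bytes_emitted=0
After char 3 ('i'=34): chars_in_quartet=4 acc=0x233522 -> emit 23 35 22, reset; bytes_emitted=3
After char 4 ('T'=19): chars_in_quartet=1 acc=0x13 bytes_emitted=3
After char 5 ('v'=47): chars_in_quartet=2 acc=0x4EF bytes_emitted=3
After char 6 ('K'=10): chars_in_quartet=3 acc=0x13BCA bytes_emitted=3
After char 7 ('k'=36): chars_in_quartet=4 acc=0x4EF2A4 -> emit 4E F2 A4, reset; bytes_emitted=6
After char 8 ('g'=32): chars_in_quartet=1 acc=0x20 bytes_emitted=6
After char 9 ('A'=0): chars_in_quartet=2 acc=0x800 bytes_emitted=6
Padding '==': partial quartet acc=0x800 -> emit 80; bytes_emitted=7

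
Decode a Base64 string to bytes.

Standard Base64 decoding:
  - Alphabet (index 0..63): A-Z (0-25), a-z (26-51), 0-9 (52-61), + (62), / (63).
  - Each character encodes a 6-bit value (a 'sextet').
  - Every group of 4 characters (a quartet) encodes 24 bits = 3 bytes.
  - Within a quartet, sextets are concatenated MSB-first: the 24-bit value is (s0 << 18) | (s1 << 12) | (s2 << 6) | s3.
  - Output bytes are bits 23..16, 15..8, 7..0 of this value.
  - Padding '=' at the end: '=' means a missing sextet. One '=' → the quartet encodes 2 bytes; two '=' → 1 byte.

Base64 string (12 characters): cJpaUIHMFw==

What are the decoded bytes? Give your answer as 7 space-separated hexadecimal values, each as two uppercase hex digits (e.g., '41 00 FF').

After char 0 ('c'=28): chars_in_quartet=1 acc=0x1C bytes_emitted=0
After char 1 ('J'=9): chars_in_quartet=2 acc=0x709 bytes_emitted=0
After char 2 ('p'=41): chars_in_quartet=3 acc=0x1C269 bytes_emitted=0
After char 3 ('a'=26): chars_in_quartet=4 acc=0x709A5A -> emit 70 9A 5A, reset; bytes_emitted=3
After char 4 ('U'=20): chars_in_quartet=1 acc=0x14 bytes_emitted=3
After char 5 ('I'=8): chars_in_quartet=2 acc=0x508 bytes_emitted=3
After char 6 ('H'=7): chars_in_quartet=3 acc=0x14207 bytes_emitted=3
After char 7 ('M'=12): chars_in_quartet=4 acc=0x5081CC -> emit 50 81 CC, reset; bytes_emitted=6
After char 8 ('F'=5): chars_in_quartet=1 acc=0x5 bytes_emitted=6
After char 9 ('w'=48): chars_in_quartet=2 acc=0x170 bytes_emitted=6
Padding '==': partial quartet acc=0x170 -> emit 17; bytes_emitted=7

Answer: 70 9A 5A 50 81 CC 17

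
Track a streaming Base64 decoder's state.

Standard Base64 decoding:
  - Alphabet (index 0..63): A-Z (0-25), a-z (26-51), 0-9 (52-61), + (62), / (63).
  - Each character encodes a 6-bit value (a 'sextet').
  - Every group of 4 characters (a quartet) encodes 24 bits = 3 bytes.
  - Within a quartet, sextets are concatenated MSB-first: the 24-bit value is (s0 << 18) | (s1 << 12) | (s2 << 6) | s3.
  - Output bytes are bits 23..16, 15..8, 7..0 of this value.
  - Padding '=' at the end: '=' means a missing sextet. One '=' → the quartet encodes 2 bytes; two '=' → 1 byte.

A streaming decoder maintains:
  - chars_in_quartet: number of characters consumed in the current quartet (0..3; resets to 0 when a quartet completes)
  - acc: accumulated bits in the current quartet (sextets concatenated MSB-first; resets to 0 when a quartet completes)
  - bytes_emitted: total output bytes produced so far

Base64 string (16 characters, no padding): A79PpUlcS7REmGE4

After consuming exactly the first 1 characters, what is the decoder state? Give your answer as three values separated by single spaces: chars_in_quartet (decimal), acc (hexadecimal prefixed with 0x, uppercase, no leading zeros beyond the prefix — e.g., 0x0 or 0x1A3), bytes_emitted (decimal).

After char 0 ('A'=0): chars_in_quartet=1 acc=0x0 bytes_emitted=0

Answer: 1 0x0 0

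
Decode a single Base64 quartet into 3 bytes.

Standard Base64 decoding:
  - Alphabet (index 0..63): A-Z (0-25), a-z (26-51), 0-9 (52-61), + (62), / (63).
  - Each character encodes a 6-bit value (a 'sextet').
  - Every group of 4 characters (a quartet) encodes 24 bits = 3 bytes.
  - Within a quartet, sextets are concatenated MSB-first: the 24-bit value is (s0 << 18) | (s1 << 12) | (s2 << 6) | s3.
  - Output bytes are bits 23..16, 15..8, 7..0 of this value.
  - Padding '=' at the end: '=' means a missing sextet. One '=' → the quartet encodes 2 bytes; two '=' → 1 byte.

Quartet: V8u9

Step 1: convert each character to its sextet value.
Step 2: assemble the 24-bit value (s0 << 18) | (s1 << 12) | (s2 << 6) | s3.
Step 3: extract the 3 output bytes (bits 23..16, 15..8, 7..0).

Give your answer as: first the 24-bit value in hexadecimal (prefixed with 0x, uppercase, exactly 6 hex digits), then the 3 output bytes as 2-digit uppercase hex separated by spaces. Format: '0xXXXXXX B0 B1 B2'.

Answer: 0x57CBBD 57 CB BD

Derivation:
Sextets: V=21, 8=60, u=46, 9=61
24-bit: (21<<18) | (60<<12) | (46<<6) | 61
      = 0x540000 | 0x03C000 | 0x000B80 | 0x00003D
      = 0x57CBBD
Bytes: (v>>16)&0xFF=57, (v>>8)&0xFF=CB, v&0xFF=BD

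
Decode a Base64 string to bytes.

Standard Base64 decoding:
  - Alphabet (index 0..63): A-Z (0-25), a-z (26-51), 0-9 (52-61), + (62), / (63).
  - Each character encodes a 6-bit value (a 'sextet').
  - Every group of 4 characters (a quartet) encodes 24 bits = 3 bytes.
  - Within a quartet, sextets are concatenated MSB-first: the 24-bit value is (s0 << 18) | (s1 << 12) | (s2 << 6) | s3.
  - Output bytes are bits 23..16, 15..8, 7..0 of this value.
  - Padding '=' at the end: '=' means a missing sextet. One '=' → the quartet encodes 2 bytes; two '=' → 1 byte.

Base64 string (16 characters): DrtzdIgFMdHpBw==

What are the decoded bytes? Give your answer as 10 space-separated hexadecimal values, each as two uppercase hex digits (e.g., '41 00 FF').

After char 0 ('D'=3): chars_in_quartet=1 acc=0x3 bytes_emitted=0
After char 1 ('r'=43): chars_in_quartet=2 acc=0xEB bytes_emitted=0
After char 2 ('t'=45): chars_in_quartet=3 acc=0x3AED bytes_emitted=0
After char 3 ('z'=51): chars_in_quartet=4 acc=0xEBB73 -> emit 0E BB 73, reset; bytes_emitted=3
After char 4 ('d'=29): chars_in_quartet=1 acc=0x1D bytes_emitted=3
After char 5 ('I'=8): chars_in_quartet=2 acc=0x748 bytes_emitted=3
After char 6 ('g'=32): chars_in_quartet=3 acc=0x1D220 bytes_emitted=3
After char 7 ('F'=5): chars_in_quartet=4 acc=0x748805 -> emit 74 88 05, reset; bytes_emitted=6
After char 8 ('M'=12): chars_in_quartet=1 acc=0xC bytes_emitted=6
After char 9 ('d'=29): chars_in_quartet=2 acc=0x31D bytes_emitted=6
After char 10 ('H'=7): chars_in_quartet=3 acc=0xC747 bytes_emitted=6
After char 11 ('p'=41): chars_in_quartet=4 acc=0x31D1E9 -> emit 31 D1 E9, reset; bytes_emitted=9
After char 12 ('B'=1): chars_in_quartet=1 acc=0x1 bytes_emitted=9
After char 13 ('w'=48): chars_in_quartet=2 acc=0x70 bytes_emitted=9
Padding '==': partial quartet acc=0x70 -> emit 07; bytes_emitted=10

Answer: 0E BB 73 74 88 05 31 D1 E9 07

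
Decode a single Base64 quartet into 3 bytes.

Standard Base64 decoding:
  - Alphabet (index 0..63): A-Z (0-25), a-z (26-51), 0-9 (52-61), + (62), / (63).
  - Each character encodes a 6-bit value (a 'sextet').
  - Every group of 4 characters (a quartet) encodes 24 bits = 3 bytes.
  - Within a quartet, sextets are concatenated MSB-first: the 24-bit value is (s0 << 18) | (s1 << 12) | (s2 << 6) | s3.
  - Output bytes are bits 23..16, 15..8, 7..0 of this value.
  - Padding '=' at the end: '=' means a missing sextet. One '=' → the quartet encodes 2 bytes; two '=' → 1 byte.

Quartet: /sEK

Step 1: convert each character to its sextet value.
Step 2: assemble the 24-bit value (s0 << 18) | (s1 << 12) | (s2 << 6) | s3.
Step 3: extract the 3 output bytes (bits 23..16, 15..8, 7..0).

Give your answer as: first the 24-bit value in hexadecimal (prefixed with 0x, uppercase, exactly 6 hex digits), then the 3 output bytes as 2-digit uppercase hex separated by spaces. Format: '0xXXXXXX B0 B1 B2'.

Answer: 0xFEC10A FE C1 0A

Derivation:
Sextets: /=63, s=44, E=4, K=10
24-bit: (63<<18) | (44<<12) | (4<<6) | 10
      = 0xFC0000 | 0x02C000 | 0x000100 | 0x00000A
      = 0xFEC10A
Bytes: (v>>16)&0xFF=FE, (v>>8)&0xFF=C1, v&0xFF=0A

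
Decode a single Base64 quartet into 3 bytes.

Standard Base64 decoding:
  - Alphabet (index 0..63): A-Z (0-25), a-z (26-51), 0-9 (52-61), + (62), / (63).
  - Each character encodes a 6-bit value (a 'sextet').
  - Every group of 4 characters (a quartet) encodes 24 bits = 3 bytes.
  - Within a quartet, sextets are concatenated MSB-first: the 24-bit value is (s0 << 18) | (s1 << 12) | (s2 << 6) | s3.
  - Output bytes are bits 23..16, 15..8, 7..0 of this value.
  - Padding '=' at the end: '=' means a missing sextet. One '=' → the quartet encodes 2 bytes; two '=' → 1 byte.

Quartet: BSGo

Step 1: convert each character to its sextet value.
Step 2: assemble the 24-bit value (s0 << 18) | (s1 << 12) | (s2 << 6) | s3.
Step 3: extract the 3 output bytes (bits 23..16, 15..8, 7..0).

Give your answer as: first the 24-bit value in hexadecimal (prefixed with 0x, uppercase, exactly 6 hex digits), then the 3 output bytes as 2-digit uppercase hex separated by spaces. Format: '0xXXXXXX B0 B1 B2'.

Sextets: B=1, S=18, G=6, o=40
24-bit: (1<<18) | (18<<12) | (6<<6) | 40
      = 0x040000 | 0x012000 | 0x000180 | 0x000028
      = 0x0521A8
Bytes: (v>>16)&0xFF=05, (v>>8)&0xFF=21, v&0xFF=A8

Answer: 0x0521A8 05 21 A8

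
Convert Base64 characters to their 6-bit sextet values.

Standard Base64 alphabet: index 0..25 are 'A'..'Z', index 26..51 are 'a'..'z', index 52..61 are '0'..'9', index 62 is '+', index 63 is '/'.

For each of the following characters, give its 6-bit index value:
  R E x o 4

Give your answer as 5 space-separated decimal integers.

Answer: 17 4 49 40 56

Derivation:
'R': A..Z range, ord('R') − ord('A') = 17
'E': A..Z range, ord('E') − ord('A') = 4
'x': a..z range, 26 + ord('x') − ord('a') = 49
'o': a..z range, 26 + ord('o') − ord('a') = 40
'4': 0..9 range, 52 + ord('4') − ord('0') = 56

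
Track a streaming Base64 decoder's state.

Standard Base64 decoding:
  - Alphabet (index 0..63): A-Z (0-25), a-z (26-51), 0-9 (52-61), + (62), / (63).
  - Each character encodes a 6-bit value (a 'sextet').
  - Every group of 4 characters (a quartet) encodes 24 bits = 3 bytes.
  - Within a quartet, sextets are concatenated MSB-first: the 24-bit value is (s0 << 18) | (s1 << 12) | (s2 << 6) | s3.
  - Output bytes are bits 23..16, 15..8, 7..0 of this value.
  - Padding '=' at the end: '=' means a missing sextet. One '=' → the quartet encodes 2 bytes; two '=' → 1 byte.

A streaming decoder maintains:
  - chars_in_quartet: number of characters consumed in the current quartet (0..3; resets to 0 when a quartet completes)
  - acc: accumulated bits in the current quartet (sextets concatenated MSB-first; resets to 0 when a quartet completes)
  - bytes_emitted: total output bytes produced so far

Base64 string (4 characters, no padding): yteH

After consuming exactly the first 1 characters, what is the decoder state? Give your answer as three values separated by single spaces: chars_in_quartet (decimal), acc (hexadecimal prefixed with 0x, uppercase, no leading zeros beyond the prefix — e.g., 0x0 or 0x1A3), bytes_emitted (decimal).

Answer: 1 0x32 0

Derivation:
After char 0 ('y'=50): chars_in_quartet=1 acc=0x32 bytes_emitted=0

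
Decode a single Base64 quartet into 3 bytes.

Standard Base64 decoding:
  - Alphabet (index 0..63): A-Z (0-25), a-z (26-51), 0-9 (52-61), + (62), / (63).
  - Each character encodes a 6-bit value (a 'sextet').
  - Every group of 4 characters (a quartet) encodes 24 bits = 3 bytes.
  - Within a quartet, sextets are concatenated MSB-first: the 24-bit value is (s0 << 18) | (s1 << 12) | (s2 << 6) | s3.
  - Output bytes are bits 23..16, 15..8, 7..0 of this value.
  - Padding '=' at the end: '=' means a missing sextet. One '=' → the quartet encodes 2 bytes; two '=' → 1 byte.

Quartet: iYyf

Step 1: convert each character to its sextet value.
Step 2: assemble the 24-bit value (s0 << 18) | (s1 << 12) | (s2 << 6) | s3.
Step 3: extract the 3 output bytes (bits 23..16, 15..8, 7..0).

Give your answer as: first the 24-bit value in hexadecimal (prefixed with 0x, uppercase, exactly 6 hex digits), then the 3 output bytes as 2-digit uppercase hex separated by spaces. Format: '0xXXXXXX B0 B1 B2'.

Sextets: i=34, Y=24, y=50, f=31
24-bit: (34<<18) | (24<<12) | (50<<6) | 31
      = 0x880000 | 0x018000 | 0x000C80 | 0x00001F
      = 0x898C9F
Bytes: (v>>16)&0xFF=89, (v>>8)&0xFF=8C, v&0xFF=9F

Answer: 0x898C9F 89 8C 9F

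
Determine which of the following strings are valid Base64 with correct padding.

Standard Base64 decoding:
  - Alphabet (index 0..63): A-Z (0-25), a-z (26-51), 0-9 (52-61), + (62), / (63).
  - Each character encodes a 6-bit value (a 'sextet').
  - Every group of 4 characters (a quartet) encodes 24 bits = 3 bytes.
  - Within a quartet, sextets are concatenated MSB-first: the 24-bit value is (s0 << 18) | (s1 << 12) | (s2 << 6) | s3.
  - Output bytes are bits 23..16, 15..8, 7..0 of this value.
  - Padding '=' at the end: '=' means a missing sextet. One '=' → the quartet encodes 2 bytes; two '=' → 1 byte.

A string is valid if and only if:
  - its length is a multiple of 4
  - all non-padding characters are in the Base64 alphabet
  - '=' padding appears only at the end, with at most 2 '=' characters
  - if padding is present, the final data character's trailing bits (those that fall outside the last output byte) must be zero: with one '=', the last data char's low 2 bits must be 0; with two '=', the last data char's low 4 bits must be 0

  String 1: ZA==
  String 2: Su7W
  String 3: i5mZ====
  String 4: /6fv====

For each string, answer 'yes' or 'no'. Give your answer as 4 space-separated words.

String 1: 'ZA==' → valid
String 2: 'Su7W' → valid
String 3: 'i5mZ====' → invalid (4 pad chars (max 2))
String 4: '/6fv====' → invalid (4 pad chars (max 2))

Answer: yes yes no no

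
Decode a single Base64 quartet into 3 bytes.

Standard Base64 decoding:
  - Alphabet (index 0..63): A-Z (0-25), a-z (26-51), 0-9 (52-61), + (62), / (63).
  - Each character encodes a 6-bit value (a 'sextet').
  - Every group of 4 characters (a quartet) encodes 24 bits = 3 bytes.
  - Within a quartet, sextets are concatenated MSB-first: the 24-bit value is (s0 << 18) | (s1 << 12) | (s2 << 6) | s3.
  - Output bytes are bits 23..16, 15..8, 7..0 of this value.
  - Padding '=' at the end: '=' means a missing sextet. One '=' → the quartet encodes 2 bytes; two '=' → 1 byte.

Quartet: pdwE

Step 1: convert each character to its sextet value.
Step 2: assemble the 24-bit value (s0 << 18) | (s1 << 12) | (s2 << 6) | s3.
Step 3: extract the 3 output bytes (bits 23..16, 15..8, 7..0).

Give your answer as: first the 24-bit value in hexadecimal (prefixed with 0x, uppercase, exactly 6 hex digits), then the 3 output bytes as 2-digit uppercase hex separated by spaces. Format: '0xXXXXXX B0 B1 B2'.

Sextets: p=41, d=29, w=48, E=4
24-bit: (41<<18) | (29<<12) | (48<<6) | 4
      = 0xA40000 | 0x01D000 | 0x000C00 | 0x000004
      = 0xA5DC04
Bytes: (v>>16)&0xFF=A5, (v>>8)&0xFF=DC, v&0xFF=04

Answer: 0xA5DC04 A5 DC 04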